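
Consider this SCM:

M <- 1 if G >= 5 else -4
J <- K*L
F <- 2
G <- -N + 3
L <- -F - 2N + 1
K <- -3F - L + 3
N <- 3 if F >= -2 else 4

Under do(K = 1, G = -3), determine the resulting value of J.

Under do(K = 1, G = -3), each intervened variable's structural equation is replaced by its fixed value.
N = 3 if F >= -2 else 4  [with F=2]  = 3
L = -F - 2N + 1  [with F=2, N=3]  = -7
J = K*L  [with K=1, L=-7]  = -7

-7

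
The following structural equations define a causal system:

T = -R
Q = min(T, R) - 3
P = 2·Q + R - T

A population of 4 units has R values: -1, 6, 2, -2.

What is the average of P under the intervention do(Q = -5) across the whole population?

Every unit gets Q=-5 under the intervention. P values become -12, 2, -6, -14; E[P|do(Q=-5)] = -7.5.

-7.5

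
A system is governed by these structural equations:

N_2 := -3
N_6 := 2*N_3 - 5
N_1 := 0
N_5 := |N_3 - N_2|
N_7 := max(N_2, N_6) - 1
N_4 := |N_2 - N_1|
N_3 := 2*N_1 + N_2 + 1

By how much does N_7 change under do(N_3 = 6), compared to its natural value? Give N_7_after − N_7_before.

10

The intervention breaks the incoming arrows to N_3: N_3 := 2*N_1 + N_2 + 1 no longer applies, and N_3 = 6.
N_6 = 2*N_3 - 5  [with N_3=6]  = 7
N_7 = max(N_2, N_6) - 1  [with N_2=-3, N_6=7]  = 6
Without intervention: N_3 = 2*N_1 + N_2 + 1  [with N_1=0, N_2=-3]  = -2; N_6 = 2*N_3 - 5  [with N_3=-2]  = -9; N_7 = max(N_2, N_6) - 1  [with N_2=-3, N_6=-9]  = -4.
Change = 6 − (-4) = 10.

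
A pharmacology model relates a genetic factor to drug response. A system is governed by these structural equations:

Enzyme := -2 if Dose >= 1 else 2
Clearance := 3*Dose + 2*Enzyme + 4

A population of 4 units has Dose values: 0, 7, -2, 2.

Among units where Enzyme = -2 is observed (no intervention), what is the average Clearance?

13.5

Observing Enzyme=-2 restricts to units where Enzyme's equation naturally yields -2: Dose ∈ {7, 2}. In that subpopulation Clearance = 21, 6, mean 13.5.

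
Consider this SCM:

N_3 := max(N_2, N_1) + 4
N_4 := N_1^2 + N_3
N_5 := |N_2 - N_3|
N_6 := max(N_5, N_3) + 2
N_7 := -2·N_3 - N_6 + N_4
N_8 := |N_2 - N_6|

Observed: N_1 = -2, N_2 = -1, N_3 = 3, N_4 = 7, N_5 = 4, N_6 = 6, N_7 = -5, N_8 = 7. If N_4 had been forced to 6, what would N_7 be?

The intervention breaks the incoming arrows to N_4: N_4 := N_1^2 + N_3 no longer applies, and N_4 = 6.
N_3 = max(N_2, N_1) + 4  [with N_2=-1, N_1=-2]  = 3
N_5 = |N_2 - N_3|  [with N_2=-1, N_3=3]  = 4
N_6 = max(N_5, N_3) + 2  [with N_5=4, N_3=3]  = 6
N_7 = -2·N_3 - N_6 + N_4  [with N_3=3, N_6=6, N_4=6]  = -6

-6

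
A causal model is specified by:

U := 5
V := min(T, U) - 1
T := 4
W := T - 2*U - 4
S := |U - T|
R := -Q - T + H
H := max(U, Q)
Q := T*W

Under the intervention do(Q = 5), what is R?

-4

Intervening sets Q = 5 and removes its equation (Q := T*W).
H = max(U, Q)  [with U=5, Q=5]  = 5
R = -Q - T + H  [with Q=5, T=4, H=5]  = -4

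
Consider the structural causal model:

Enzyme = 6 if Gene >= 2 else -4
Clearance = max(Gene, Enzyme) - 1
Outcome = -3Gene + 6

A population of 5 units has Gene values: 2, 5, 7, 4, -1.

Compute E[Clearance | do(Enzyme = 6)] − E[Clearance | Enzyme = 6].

Every unit gets Enzyme=6 under the intervention. Clearance values become 5, 5, 6, 5, 5; E[Clearance|do(Enzyme=6)] = 5.2.
Observing Enzyme=6 restricts to units where Enzyme's equation naturally yields 6: Gene ∈ {2, 5, 7, 4}. In that subpopulation Clearance = 5, 5, 6, 5, mean 5.25.
Difference = 5.2 − 5.25 = -0.05.

-0.05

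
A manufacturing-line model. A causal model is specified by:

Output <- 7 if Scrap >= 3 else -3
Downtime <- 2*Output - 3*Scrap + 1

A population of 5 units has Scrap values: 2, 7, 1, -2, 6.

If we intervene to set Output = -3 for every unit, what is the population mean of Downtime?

do(Output=-3) breaks Output's dependence on Scrap. With Output=-3 fixed, Downtime across the units is -11, -26, -8, 1, -23, mean -13.4.

-13.4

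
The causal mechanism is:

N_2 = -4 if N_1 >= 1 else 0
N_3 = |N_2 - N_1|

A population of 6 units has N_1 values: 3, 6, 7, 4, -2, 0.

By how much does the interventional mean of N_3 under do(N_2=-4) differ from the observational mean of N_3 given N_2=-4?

-2

do(N_2=-4) breaks N_2's dependence on N_1. With N_2=-4 fixed, N_3 across the units is 7, 10, 11, 8, 2, 4, mean 7.
E[N_3|N_2=-4] averages over only the 4 units with N_2=-4 (N_1 = 3, 6, 7, 4): N_3 = 7, 10, 11, 8, mean 9.
Difference = 7 − 9 = -2.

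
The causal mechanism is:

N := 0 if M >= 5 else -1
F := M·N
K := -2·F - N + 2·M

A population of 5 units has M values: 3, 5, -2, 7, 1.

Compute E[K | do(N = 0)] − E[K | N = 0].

do(N=0) breaks N's dependence on M. With N=0 fixed, K across the units is 6, 10, -4, 14, 2, mean 5.6.
E[K|N=0] averages over only the 2 units with N=0 (M = 5, 7): K = 10, 14, mean 12.
Difference = 5.6 − 12 = -6.4.

-6.4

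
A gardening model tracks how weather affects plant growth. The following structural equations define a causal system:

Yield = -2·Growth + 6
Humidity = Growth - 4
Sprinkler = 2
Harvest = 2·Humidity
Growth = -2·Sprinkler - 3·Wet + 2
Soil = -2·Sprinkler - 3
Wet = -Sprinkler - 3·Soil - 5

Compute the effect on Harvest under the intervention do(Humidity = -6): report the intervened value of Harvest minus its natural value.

84

Under do(Humidity=-6), the mechanism Humidity = Growth - 4 is discarded; Humidity is fixed at -6.
Harvest = 2·Humidity  [with Humidity=-6]  = -12
Without intervention: Soil = -2·Sprinkler - 3  [with Sprinkler=2]  = -7; Wet = -Sprinkler - 3·Soil - 5  [with Sprinkler=2, Soil=-7]  = 14; Growth = -2·Sprinkler - 3·Wet + 2  [with Sprinkler=2, Wet=14]  = -44; Humidity = Growth - 4  [with Growth=-44]  = -48; Harvest = 2·Humidity  [with Humidity=-48]  = -96.
Change = -12 − (-96) = 84.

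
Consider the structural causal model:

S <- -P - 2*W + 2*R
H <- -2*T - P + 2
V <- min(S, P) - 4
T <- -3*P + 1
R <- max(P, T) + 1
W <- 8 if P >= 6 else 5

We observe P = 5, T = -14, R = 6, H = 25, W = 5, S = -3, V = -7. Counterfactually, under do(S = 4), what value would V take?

0

Intervening sets S = 4 and removes its equation (S <- -P - 2*W + 2*R).
V = min(S, P) - 4  [with S=4, P=5]  = 0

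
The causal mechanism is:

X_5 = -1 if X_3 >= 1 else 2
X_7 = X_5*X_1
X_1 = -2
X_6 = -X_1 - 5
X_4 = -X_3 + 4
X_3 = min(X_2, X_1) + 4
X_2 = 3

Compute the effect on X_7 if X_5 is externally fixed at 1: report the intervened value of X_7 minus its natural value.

Under do(X_5=1), the mechanism X_5 = -1 if X_3 >= 1 else 2 is discarded; X_5 is fixed at 1.
X_7 = X_5*X_1  [with X_5=1, X_1=-2]  = -2
Without intervention: X_3 = min(X_2, X_1) + 4  [with X_2=3, X_1=-2]  = 2; X_5 = -1 if X_3 >= 1 else 2  [with X_3=2]  = -1; X_7 = X_5*X_1  [with X_5=-1, X_1=-2]  = 2.
Change = -2 − 2 = -4.

-4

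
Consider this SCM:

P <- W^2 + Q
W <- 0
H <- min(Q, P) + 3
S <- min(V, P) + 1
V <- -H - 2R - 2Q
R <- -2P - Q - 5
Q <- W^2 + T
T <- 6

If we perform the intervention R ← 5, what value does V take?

-31

Intervening sets R = 5 and removes its equation (R <- -2P - Q - 5).
Q = W^2 + T  [with W=0, T=6]  = 6
P = W^2 + Q  [with W=0, Q=6]  = 6
H = min(Q, P) + 3  [with Q=6, P=6]  = 9
V = -H - 2R - 2Q  [with H=9, R=5, Q=6]  = -31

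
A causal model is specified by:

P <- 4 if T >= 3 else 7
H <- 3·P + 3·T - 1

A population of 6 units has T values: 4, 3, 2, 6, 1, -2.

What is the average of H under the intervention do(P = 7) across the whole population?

27

The intervention sets P=7 in all 6 units regardless of T. Recomputing H per unit gives 32, 29, 26, 38, 23, 14; average 27.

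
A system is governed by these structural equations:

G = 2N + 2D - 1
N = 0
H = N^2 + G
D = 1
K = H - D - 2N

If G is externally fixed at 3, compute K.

2

do(G=3) replaces the equation G = 2N + 2D - 1 with the constant G = 3.
H = N^2 + G  [with N=0, G=3]  = 3
K = H - D - 2N  [with H=3, D=1, N=0]  = 2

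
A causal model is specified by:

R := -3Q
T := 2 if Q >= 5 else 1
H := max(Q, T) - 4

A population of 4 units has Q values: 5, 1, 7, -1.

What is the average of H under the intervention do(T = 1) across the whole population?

do(T=1) breaks T's dependence on Q. With T=1 fixed, H across the units is 1, -3, 3, -3, mean -0.5.

-0.5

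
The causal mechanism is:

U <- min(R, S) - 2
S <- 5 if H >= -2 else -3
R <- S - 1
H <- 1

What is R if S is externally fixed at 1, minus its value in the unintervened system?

-4

The intervention breaks the incoming arrows to S: S <- 5 if H >= -2 else -3 no longer applies, and S = 1.
R = S - 1  [with S=1]  = 0
Without intervention: S = 5 if H >= -2 else -3  [with H=1]  = 5; R = S - 1  [with S=5]  = 4.
Change = 0 − 4 = -4.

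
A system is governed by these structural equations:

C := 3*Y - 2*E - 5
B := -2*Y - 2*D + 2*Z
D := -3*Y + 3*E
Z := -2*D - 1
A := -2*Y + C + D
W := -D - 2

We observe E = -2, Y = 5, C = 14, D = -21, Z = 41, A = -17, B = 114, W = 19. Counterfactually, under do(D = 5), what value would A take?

Under do(D=5), the mechanism D := -3*Y + 3*E is discarded; D is fixed at 5.
C = 3*Y - 2*E - 5  [with Y=5, E=-2]  = 14
A = -2*Y + C + D  [with Y=5, C=14, D=5]  = 9

9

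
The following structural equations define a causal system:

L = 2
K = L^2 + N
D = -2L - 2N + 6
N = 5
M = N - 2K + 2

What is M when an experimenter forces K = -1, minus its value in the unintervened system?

20

The intervention breaks the incoming arrows to K: K = L^2 + N no longer applies, and K = -1.
M = N - 2K + 2  [with N=5, K=-1]  = 9
Without intervention: K = L^2 + N  [with L=2, N=5]  = 9; M = N - 2K + 2  [with N=5, K=9]  = -11.
Change = 9 − (-11) = 20.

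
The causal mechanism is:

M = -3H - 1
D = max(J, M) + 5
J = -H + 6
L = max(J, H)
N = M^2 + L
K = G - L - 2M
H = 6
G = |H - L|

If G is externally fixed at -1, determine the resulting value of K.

31

Intervening sets G = -1 and removes its equation (G = |H - L|).
J = -H + 6  [with H=6]  = 0
L = max(J, H)  [with J=0, H=6]  = 6
M = -3H - 1  [with H=6]  = -19
K = G - L - 2M  [with G=-1, L=6, M=-19]  = 31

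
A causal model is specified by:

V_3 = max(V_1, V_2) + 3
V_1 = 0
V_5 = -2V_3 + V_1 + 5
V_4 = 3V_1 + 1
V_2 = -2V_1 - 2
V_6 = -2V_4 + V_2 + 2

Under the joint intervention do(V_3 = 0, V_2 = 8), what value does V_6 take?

8

Setting V_3 = 0, V_2 = 8 by intervention discards those variables' equations.
V_4 = 3V_1 + 1  [with V_1=0]  = 1
V_6 = -2V_4 + V_2 + 2  [with V_4=1, V_2=8]  = 8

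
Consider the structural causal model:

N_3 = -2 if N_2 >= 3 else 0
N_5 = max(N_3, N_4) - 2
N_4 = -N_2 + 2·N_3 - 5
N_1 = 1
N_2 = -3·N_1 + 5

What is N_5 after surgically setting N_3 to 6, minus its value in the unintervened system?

do(N_3=6) replaces the equation N_3 = -2 if N_2 >= 3 else 0 with the constant N_3 = 6.
N_2 = -3·N_1 + 5  [with N_1=1]  = 2
N_4 = -N_2 + 2·N_3 - 5  [with N_2=2, N_3=6]  = 5
N_5 = max(N_3, N_4) - 2  [with N_3=6, N_4=5]  = 4
Without intervention: N_2 = -3·N_1 + 5  [with N_1=1]  = 2; N_3 = -2 if N_2 >= 3 else 0  [with N_2=2]  = 0; N_4 = -N_2 + 2·N_3 - 5  [with N_2=2, N_3=0]  = -7; N_5 = max(N_3, N_4) - 2  [with N_3=0, N_4=-7]  = -2.
Change = 4 − (-2) = 6.

6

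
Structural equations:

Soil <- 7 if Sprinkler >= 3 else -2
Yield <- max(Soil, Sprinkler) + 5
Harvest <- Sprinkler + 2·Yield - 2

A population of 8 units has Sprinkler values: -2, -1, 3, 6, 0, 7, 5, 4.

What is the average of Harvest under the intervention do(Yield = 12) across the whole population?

The intervention sets Yield=12 in all 8 units regardless of Sprinkler. Recomputing Harvest per unit gives 20, 21, 25, 28, 22, 29, 27, 26; average 24.75.

24.75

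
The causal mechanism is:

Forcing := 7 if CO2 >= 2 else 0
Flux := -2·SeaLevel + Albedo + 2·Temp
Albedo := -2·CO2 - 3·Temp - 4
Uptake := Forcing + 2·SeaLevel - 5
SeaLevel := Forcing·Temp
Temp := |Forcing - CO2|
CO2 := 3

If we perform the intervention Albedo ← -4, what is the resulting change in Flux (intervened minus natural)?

Under do(Albedo=-4), the mechanism Albedo := -2·CO2 - 3·Temp - 4 is discarded; Albedo is fixed at -4.
Forcing = 7 if CO2 >= 2 else 0  [with CO2=3]  = 7
Temp = |Forcing - CO2|  [with Forcing=7, CO2=3]  = 4
SeaLevel = Forcing·Temp  [with Forcing=7, Temp=4]  = 28
Flux = -2·SeaLevel + Albedo + 2·Temp  [with SeaLevel=28, Albedo=-4, Temp=4]  = -52
Without intervention: Forcing = 7 if CO2 >= 2 else 0  [with CO2=3]  = 7; Temp = |Forcing - CO2|  [with Forcing=7, CO2=3]  = 4; Albedo = -2·CO2 - 3·Temp - 4  [with CO2=3, Temp=4]  = -22; SeaLevel = Forcing·Temp  [with Forcing=7, Temp=4]  = 28; Flux = -2·SeaLevel + Albedo + 2·Temp  [with SeaLevel=28, Albedo=-22, Temp=4]  = -70.
Change = -52 − (-70) = 18.

18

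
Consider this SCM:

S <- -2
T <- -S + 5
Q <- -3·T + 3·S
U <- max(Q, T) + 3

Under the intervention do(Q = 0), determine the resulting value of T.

Under do(Q=0), the mechanism Q <- -3·T + 3·S is discarded; Q is fixed at 0.
Since T is not a descendant of the intervened variable, it is unaffected.
T = -S + 5  [with S=-2]  = 7

7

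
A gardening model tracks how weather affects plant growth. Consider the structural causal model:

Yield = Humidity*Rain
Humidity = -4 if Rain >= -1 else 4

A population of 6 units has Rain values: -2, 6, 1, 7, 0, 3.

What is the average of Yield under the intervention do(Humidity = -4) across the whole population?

The intervention sets Humidity=-4 in all 6 units regardless of Rain. Recomputing Yield per unit gives 8, -24, -4, -28, 0, -12; average -10.

-10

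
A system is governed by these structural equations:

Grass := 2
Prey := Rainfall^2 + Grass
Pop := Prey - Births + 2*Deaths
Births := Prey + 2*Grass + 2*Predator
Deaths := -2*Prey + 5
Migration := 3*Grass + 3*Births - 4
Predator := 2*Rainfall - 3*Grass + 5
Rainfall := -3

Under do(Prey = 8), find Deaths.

-11

The intervention breaks the incoming arrows to Prey: Prey := Rainfall^2 + Grass no longer applies, and Prey = 8.
Deaths = -2*Prey + 5  [with Prey=8]  = -11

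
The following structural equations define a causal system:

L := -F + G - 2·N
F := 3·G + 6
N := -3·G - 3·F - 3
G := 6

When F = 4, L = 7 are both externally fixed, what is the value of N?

The joint intervention fixes F = 4, L = 7, removing each variable's own equation.
N = -3·G - 3·F - 3  [with G=6, F=4]  = -33

-33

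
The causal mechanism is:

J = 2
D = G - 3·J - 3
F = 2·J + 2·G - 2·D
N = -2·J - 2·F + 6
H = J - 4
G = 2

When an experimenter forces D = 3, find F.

The intervention breaks the incoming arrows to D: D = G - 3·J - 3 no longer applies, and D = 3.
F = 2·J + 2·G - 2·D  [with J=2, G=2, D=3]  = 2

2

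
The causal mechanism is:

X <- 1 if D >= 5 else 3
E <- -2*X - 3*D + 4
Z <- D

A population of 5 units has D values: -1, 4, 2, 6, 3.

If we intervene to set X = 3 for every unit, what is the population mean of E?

Every unit gets X=3 under the intervention. E values become 1, -14, -8, -20, -11; E[E|do(X=3)] = -10.4.

-10.4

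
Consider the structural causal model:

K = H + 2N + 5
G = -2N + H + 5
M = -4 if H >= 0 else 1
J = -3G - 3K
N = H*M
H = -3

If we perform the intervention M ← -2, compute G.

-10

do(M=-2) replaces the equation M = -4 if H >= 0 else 1 with the constant M = -2.
N = H*M  [with H=-3, M=-2]  = 6
G = -2N + H + 5  [with N=6, H=-3]  = -10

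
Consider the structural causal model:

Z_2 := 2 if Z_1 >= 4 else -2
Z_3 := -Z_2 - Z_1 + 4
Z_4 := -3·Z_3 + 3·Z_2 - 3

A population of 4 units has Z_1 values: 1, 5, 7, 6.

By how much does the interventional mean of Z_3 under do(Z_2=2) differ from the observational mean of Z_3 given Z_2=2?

1.25

do(Z_2=2) breaks Z_2's dependence on Z_1. With Z_2=2 fixed, Z_3 across the units is 1, -3, -5, -4, mean -2.75.
Conditioning on Z_2=2 selects the 3 unit(s) with Z_1 ∈ {5, 7, 6}. Their Z_3 values: -3, -5, -4. Mean = -4.
Difference = -2.75 − (-4) = 1.25.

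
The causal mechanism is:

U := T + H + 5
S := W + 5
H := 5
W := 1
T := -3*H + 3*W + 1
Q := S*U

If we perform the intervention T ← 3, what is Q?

78

The intervention breaks the incoming arrows to T: T := -3*H + 3*W + 1 no longer applies, and T = 3.
U = T + H + 5  [with T=3, H=5]  = 13
S = W + 5  [with W=1]  = 6
Q = S*U  [with S=6, U=13]  = 78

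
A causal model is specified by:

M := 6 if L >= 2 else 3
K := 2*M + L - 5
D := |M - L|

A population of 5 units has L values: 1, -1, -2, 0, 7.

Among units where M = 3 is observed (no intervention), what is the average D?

3.5

Observing M=3 restricts to units where M's equation naturally yields 3: L ∈ {1, -1, -2, 0}. In that subpopulation D = 2, 4, 5, 3, mean 3.5.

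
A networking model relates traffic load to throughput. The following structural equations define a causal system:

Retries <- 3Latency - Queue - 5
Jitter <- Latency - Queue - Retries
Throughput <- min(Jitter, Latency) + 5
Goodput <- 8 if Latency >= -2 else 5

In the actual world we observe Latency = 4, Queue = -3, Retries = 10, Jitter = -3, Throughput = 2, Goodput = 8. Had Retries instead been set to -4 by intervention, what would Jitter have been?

The intervention breaks the incoming arrows to Retries: Retries <- 3Latency - Queue - 5 no longer applies, and Retries = -4.
Jitter = Latency - Queue - Retries  [with Latency=4, Queue=-3, Retries=-4]  = 11

11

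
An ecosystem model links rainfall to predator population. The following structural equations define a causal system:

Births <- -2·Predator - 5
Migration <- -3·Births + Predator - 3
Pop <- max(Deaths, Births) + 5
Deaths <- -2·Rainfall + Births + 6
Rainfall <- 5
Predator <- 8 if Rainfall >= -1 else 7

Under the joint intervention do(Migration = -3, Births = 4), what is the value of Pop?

9

The joint intervention fixes Migration = -3, Births = 4, removing each variable's own equation.
Deaths = -2·Rainfall + Births + 6  [with Rainfall=5, Births=4]  = 0
Pop = max(Deaths, Births) + 5  [with Deaths=0, Births=4]  = 9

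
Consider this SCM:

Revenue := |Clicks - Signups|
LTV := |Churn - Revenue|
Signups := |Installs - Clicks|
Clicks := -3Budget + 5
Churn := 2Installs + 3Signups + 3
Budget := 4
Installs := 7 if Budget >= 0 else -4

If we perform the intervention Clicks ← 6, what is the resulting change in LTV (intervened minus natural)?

Under do(Clicks=6), the mechanism Clicks := -3Budget + 5 is discarded; Clicks is fixed at 6.
Installs = 7 if Budget >= 0 else -4  [with Budget=4]  = 7
Signups = |Installs - Clicks|  [with Installs=7, Clicks=6]  = 1
Churn = 2Installs + 3Signups + 3  [with Installs=7, Signups=1]  = 20
Revenue = |Clicks - Signups|  [with Clicks=6, Signups=1]  = 5
LTV = |Churn - Revenue|  [with Churn=20, Revenue=5]  = 15
Without intervention: Clicks = -3Budget + 5  [with Budget=4]  = -7; Installs = 7 if Budget >= 0 else -4  [with Budget=4]  = 7; Signups = |Installs - Clicks|  [with Installs=7, Clicks=-7]  = 14; Churn = 2Installs + 3Signups + 3  [with Installs=7, Signups=14]  = 59; Revenue = |Clicks - Signups|  [with Clicks=-7, Signups=14]  = 21; LTV = |Churn - Revenue|  [with Churn=59, Revenue=21]  = 38.
Change = 15 − 38 = -23.

-23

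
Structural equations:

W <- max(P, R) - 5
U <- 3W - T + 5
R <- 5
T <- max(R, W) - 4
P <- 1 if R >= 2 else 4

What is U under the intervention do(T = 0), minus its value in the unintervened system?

1

Intervening sets T = 0 and removes its equation (T <- max(R, W) - 4).
P = 1 if R >= 2 else 4  [with R=5]  = 1
W = max(P, R) - 5  [with P=1, R=5]  = 0
U = 3W - T + 5  [with W=0, T=0]  = 5
Without intervention: P = 1 if R >= 2 else 4  [with R=5]  = 1; W = max(P, R) - 5  [with P=1, R=5]  = 0; T = max(R, W) - 4  [with R=5, W=0]  = 1; U = 3W - T + 5  [with W=0, T=1]  = 4.
Change = 5 − 4 = 1.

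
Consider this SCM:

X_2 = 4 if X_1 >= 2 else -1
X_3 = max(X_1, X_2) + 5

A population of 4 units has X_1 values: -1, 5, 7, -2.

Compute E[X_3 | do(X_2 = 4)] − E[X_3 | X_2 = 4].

Under do(X_2=4), X_2's equation is replaced by X_2=4 for every unit. Per-unit X_3: 9, 10, 12, 9. Mean = 10.
E[X_3|X_2=4] averages over only the 2 units with X_2=4 (X_1 = 5, 7): X_3 = 10, 12, mean 11.
Difference = 10 − 11 = -1.

-1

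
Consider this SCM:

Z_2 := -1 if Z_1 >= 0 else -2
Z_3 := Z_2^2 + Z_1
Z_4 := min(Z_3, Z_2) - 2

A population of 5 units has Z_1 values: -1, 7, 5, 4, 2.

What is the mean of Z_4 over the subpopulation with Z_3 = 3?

Conditioning on Z_3=3 selects the 2 unit(s) with Z_1 ∈ {-1, 2}. Their Z_4 values: -4, -3. Mean = -3.5.

-3.5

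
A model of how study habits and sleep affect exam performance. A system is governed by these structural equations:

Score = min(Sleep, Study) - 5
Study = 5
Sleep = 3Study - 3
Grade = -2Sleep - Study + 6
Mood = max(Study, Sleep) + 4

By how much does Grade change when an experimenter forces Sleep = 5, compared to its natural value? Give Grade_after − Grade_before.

14

do(Sleep=5) replaces the equation Sleep = 3Study - 3 with the constant Sleep = 5.
Grade = -2Sleep - Study + 6  [with Sleep=5, Study=5]  = -9
Without intervention: Sleep = 3Study - 3  [with Study=5]  = 12; Grade = -2Sleep - Study + 6  [with Sleep=12, Study=5]  = -23.
Change = -9 − (-23) = 14.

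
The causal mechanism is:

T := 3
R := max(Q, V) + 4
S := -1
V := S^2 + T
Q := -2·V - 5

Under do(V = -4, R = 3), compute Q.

The joint intervention fixes V = -4, R = 3, removing each variable's own equation.
Q = -2·V - 5  [with V=-4]  = 3

3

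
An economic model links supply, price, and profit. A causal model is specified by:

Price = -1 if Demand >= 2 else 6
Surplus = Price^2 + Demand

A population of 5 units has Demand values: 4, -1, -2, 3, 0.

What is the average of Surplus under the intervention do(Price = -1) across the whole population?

1.8

Under do(Price=-1), Price's equation is replaced by Price=-1 for every unit. Per-unit Surplus: 5, 0, -1, 4, 1. Mean = 1.8.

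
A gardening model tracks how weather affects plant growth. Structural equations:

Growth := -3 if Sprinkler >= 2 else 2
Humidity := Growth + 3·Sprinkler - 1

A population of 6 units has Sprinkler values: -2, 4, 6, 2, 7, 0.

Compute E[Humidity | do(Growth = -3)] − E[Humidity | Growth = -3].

-5.75

do(Growth=-3) breaks Growth's dependence on Sprinkler. With Growth=-3 fixed, Humidity across the units is -10, 8, 14, 2, 17, -4, mean 4.5.
E[Humidity|Growth=-3] averages over only the 4 units with Growth=-3 (Sprinkler = 4, 6, 2, 7): Humidity = 8, 14, 2, 17, mean 10.25.
Difference = 4.5 − 10.25 = -5.75.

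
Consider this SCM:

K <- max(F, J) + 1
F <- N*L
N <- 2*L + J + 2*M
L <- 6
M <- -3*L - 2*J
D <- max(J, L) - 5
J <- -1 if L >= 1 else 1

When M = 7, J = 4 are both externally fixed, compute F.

The joint intervention fixes M = 7, J = 4, removing each variable's own equation.
N = 2*L + J + 2*M  [with L=6, J=4, M=7]  = 30
F = N*L  [with N=30, L=6]  = 180

180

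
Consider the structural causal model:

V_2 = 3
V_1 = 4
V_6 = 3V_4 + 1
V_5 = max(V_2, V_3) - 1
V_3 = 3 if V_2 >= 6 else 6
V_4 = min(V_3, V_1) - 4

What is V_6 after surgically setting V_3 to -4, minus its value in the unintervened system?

The intervention breaks the incoming arrows to V_3: V_3 = 3 if V_2 >= 6 else 6 no longer applies, and V_3 = -4.
V_4 = min(V_3, V_1) - 4  [with V_3=-4, V_1=4]  = -8
V_6 = 3V_4 + 1  [with V_4=-8]  = -23
Without intervention: V_3 = 3 if V_2 >= 6 else 6  [with V_2=3]  = 6; V_4 = min(V_3, V_1) - 4  [with V_3=6, V_1=4]  = 0; V_6 = 3V_4 + 1  [with V_4=0]  = 1.
Change = -23 − 1 = -24.

-24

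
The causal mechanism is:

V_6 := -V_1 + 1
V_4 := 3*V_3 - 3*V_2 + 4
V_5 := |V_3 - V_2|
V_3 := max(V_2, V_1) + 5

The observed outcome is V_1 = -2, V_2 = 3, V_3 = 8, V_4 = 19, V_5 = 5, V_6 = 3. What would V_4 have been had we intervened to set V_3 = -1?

-8

The intervention breaks the incoming arrows to V_3: V_3 := max(V_2, V_1) + 5 no longer applies, and V_3 = -1.
V_4 = 3*V_3 - 3*V_2 + 4  [with V_3=-1, V_2=3]  = -8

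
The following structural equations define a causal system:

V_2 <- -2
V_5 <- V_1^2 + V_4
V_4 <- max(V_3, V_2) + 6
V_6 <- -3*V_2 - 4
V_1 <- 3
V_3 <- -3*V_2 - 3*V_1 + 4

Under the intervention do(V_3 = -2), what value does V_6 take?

2

The intervention breaks the incoming arrows to V_3: V_3 <- -3*V_2 - 3*V_1 + 4 no longer applies, and V_3 = -2.
No directed path runs from V_3 to V_6, so V_6 keeps its natural value.
V_6 = -3*V_2 - 4  [with V_2=-2]  = 2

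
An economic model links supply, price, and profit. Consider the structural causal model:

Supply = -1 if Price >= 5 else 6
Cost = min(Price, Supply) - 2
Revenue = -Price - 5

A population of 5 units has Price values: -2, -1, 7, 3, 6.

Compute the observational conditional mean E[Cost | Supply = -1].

E[Cost|Supply=-1] averages over only the 2 units with Supply=-1 (Price = 7, 6): Cost = -3, -3, mean -3.

-3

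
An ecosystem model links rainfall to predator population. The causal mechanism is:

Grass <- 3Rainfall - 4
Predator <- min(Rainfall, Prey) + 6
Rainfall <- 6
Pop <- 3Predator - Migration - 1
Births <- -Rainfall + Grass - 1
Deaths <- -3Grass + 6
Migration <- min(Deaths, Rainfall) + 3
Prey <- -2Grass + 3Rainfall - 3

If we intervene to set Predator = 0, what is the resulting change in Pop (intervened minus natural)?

21

do(Predator=0) replaces the equation Predator <- min(Rainfall, Prey) + 6 with the constant Predator = 0.
Grass = 3Rainfall - 4  [with Rainfall=6]  = 14
Deaths = -3Grass + 6  [with Grass=14]  = -36
Migration = min(Deaths, Rainfall) + 3  [with Deaths=-36, Rainfall=6]  = -33
Pop = 3Predator - Migration - 1  [with Predator=0, Migration=-33]  = 32
Without intervention: Grass = 3Rainfall - 4  [with Rainfall=6]  = 14; Prey = -2Grass + 3Rainfall - 3  [with Grass=14, Rainfall=6]  = -13; Predator = min(Rainfall, Prey) + 6  [with Rainfall=6, Prey=-13]  = -7; Deaths = -3Grass + 6  [with Grass=14]  = -36; Migration = min(Deaths, Rainfall) + 3  [with Deaths=-36, Rainfall=6]  = -33; Pop = 3Predator - Migration - 1  [with Predator=-7, Migration=-33]  = 11.
Change = 32 − 11 = 21.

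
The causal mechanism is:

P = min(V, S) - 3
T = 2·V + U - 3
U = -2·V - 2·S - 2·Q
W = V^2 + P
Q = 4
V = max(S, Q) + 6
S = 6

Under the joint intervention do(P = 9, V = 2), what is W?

The joint intervention fixes P = 9, V = 2, removing each variable's own equation.
W = V^2 + P  [with V=2, P=9]  = 13

13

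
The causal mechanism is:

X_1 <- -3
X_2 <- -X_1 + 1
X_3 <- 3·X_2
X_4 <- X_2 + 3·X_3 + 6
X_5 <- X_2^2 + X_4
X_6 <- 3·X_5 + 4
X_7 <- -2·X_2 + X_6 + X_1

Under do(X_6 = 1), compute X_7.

Intervening sets X_6 = 1 and removes its equation (X_6 <- 3·X_5 + 4).
X_2 = -X_1 + 1  [with X_1=-3]  = 4
X_7 = -2·X_2 + X_6 + X_1  [with X_2=4, X_6=1, X_1=-3]  = -10

-10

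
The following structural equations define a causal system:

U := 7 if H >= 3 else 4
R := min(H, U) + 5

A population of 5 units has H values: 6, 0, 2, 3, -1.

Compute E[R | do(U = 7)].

7

The intervention sets U=7 in all 5 units regardless of H. Recomputing R per unit gives 11, 5, 7, 8, 4; average 7.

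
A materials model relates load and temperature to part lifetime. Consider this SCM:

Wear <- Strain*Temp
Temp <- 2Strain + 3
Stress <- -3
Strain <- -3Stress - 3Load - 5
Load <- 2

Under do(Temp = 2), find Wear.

-4

Intervening sets Temp = 2 and removes its equation (Temp <- 2Strain + 3).
Strain = -3Stress - 3Load - 5  [with Stress=-3, Load=2]  = -2
Wear = Strain*Temp  [with Strain=-2, Temp=2]  = -4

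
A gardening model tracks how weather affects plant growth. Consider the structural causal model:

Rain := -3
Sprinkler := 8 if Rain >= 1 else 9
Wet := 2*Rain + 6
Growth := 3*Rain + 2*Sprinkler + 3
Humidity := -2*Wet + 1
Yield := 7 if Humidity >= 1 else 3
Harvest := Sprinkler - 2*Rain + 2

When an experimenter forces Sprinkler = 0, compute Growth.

Under do(Sprinkler=0), the mechanism Sprinkler := 8 if Rain >= 1 else 9 is discarded; Sprinkler is fixed at 0.
Growth = 3*Rain + 2*Sprinkler + 3  [with Rain=-3, Sprinkler=0]  = -6

-6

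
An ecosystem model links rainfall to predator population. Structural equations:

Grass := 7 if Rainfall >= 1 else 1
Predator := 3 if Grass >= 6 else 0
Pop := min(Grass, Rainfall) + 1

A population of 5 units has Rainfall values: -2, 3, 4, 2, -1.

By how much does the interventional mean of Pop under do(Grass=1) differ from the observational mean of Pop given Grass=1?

1.5

do(Grass=1) breaks Grass's dependence on Rainfall. With Grass=1 fixed, Pop across the units is -1, 2, 2, 2, 0, mean 1.
Conditioning on Grass=1 selects the 2 unit(s) with Rainfall ∈ {-2, -1}. Their Pop values: -1, 0. Mean = -0.5.
Difference = 1 − (-0.5) = 1.5.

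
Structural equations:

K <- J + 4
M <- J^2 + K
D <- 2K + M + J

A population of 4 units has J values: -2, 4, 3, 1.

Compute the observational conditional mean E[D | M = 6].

12.5

Conditioning on M=6 selects the 2 unit(s) with J ∈ {-2, 1}. Their D values: 8, 17. Mean = 12.5.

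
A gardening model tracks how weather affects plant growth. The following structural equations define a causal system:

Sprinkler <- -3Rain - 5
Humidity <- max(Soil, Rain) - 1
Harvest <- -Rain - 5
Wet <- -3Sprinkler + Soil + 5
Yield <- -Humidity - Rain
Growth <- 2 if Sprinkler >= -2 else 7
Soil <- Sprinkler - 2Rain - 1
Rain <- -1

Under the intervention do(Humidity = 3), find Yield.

Intervening sets Humidity = 3 and removes its equation (Humidity <- max(Soil, Rain) - 1).
Yield = -Humidity - Rain  [with Humidity=3, Rain=-1]  = -2

-2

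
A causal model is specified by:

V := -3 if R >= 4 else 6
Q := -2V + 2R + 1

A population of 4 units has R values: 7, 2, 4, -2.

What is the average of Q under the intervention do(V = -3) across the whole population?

The intervention sets V=-3 in all 4 units regardless of R. Recomputing Q per unit gives 21, 11, 15, 3; average 12.5.

12.5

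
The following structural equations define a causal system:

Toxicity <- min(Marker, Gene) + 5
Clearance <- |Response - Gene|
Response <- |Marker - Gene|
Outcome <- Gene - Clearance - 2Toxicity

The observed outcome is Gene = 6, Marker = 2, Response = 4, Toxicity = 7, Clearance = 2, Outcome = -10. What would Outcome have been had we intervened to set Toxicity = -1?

Under do(Toxicity=-1), the mechanism Toxicity <- min(Marker, Gene) + 5 is discarded; Toxicity is fixed at -1.
Response = |Marker - Gene|  [with Marker=2, Gene=6]  = 4
Clearance = |Response - Gene|  [with Response=4, Gene=6]  = 2
Outcome = Gene - Clearance - 2Toxicity  [with Gene=6, Clearance=2, Toxicity=-1]  = 6

6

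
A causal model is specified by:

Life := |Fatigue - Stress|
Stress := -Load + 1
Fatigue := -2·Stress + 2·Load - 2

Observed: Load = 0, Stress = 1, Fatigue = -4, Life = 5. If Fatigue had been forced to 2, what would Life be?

The intervention breaks the incoming arrows to Fatigue: Fatigue := -2·Stress + 2·Load - 2 no longer applies, and Fatigue = 2.
Stress = -Load + 1  [with Load=0]  = 1
Life = |Fatigue - Stress|  [with Fatigue=2, Stress=1]  = 1

1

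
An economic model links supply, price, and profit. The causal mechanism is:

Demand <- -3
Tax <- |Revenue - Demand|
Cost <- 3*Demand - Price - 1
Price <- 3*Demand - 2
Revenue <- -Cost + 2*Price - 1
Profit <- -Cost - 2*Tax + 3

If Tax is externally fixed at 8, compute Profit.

-14

The intervention breaks the incoming arrows to Tax: Tax <- |Revenue - Demand| no longer applies, and Tax = 8.
Price = 3*Demand - 2  [with Demand=-3]  = -11
Cost = 3*Demand - Price - 1  [with Demand=-3, Price=-11]  = 1
Profit = -Cost - 2*Tax + 3  [with Cost=1, Tax=8]  = -14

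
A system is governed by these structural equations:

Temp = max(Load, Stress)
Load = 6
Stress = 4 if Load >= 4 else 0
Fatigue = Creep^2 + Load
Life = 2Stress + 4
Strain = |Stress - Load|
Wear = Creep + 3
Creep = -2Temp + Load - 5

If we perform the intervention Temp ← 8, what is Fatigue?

231

The intervention breaks the incoming arrows to Temp: Temp = max(Load, Stress) no longer applies, and Temp = 8.
Creep = -2Temp + Load - 5  [with Temp=8, Load=6]  = -15
Fatigue = Creep^2 + Load  [with Creep=-15, Load=6]  = 231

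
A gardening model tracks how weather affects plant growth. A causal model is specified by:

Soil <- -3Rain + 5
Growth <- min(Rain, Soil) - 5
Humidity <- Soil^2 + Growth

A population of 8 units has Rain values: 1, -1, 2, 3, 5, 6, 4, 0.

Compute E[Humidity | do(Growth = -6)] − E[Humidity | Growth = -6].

21

The intervention sets Growth=-6 in all 8 units regardless of Rain. Recomputing Humidity per unit gives -2, 58, -5, 10, 94, 163, 43, 19; average 47.5.
E[Humidity|Growth=-6] averages over only the 2 units with Growth=-6 (Rain = -1, 2): Humidity = 58, -5, mean 26.5.
Difference = 47.5 − 26.5 = 21.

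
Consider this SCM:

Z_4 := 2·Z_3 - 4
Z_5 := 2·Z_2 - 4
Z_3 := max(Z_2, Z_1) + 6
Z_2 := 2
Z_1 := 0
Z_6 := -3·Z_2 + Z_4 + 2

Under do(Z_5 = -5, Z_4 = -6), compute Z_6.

-10

Setting Z_5 = -5, Z_4 = -6 by intervention discards those variables' equations.
Z_6 = -3·Z_2 + Z_4 + 2  [with Z_2=2, Z_4=-6]  = -10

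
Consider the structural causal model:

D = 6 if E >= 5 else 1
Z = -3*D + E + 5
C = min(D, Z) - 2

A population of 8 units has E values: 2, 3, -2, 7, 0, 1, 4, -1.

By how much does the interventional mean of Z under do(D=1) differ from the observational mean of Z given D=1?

0.75

do(D=1) breaks D's dependence on E. With D=1 fixed, Z across the units is 4, 5, 0, 9, 2, 3, 6, 1, mean 3.75.
Conditioning on D=1 selects the 7 unit(s) with E ∈ {2, 3, -2, 0, 1, 4, -1}. Their Z values: 4, 5, 0, 2, 3, 6, 1. Mean = 3.
Difference = 3.75 − 3 = 0.75.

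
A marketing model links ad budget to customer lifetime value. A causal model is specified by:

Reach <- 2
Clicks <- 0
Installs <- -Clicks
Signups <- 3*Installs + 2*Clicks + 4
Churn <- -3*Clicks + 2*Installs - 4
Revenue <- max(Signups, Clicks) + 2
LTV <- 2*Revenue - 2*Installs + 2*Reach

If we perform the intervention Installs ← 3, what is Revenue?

The intervention breaks the incoming arrows to Installs: Installs <- -Clicks no longer applies, and Installs = 3.
Signups = 3*Installs + 2*Clicks + 4  [with Installs=3, Clicks=0]  = 13
Revenue = max(Signups, Clicks) + 2  [with Signups=13, Clicks=0]  = 15

15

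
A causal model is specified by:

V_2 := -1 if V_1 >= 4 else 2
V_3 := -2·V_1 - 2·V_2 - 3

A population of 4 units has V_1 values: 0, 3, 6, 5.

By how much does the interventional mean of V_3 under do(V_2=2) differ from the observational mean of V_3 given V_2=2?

-4

The intervention sets V_2=2 in all 4 units regardless of V_1. Recomputing V_3 per unit gives -7, -13, -19, -17; average -14.
Conditioning on V_2=2 selects the 2 unit(s) with V_1 ∈ {0, 3}. Their V_3 values: -7, -13. Mean = -10.
Difference = -14 − (-10) = -4.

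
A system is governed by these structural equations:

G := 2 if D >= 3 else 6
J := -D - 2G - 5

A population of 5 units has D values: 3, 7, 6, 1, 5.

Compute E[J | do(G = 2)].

do(G=2) breaks G's dependence on D. With G=2 fixed, J across the units is -12, -16, -15, -10, -14, mean -13.4.

-13.4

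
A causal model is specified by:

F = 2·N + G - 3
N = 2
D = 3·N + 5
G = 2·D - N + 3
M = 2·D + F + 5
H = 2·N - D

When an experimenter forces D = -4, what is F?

Under do(D=-4), the mechanism D = 3·N + 5 is discarded; D is fixed at -4.
G = 2·D - N + 3  [with D=-4, N=2]  = -7
F = 2·N + G - 3  [with N=2, G=-7]  = -6

-6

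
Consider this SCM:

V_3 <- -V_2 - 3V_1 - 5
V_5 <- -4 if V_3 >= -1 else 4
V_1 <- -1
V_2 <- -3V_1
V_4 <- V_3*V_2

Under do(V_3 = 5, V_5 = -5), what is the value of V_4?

15

The joint intervention fixes V_3 = 5, V_5 = -5, removing each variable's own equation.
V_2 = -3V_1  [with V_1=-1]  = 3
V_4 = V_3*V_2  [with V_3=5, V_2=3]  = 15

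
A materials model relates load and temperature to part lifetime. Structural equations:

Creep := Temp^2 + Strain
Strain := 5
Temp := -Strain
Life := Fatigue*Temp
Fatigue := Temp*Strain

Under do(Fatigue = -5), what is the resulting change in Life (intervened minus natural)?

-100

Intervening sets Fatigue = -5 and removes its equation (Fatigue := Temp*Strain).
Temp = -Strain  [with Strain=5]  = -5
Life = Fatigue*Temp  [with Fatigue=-5, Temp=-5]  = 25
Without intervention: Temp = -Strain  [with Strain=5]  = -5; Fatigue = Temp*Strain  [with Temp=-5, Strain=5]  = -25; Life = Fatigue*Temp  [with Fatigue=-25, Temp=-5]  = 125.
Change = 25 − 125 = -100.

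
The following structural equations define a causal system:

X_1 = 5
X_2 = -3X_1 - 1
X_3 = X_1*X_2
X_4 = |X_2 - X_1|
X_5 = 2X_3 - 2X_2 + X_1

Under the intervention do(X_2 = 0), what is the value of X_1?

Under do(X_2=0), the mechanism X_2 = -3X_1 - 1 is discarded; X_2 is fixed at 0.
X_1 is not downstream of the intervention, so its value is determined by the original equations.

5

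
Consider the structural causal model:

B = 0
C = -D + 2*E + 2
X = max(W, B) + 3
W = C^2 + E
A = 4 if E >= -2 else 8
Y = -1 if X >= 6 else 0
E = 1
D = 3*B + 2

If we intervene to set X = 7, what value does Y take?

Intervening sets X = 7 and removes its equation (X = max(W, B) + 3).
Y = -1 if X >= 6 else 0  [with X=7]  = -1

-1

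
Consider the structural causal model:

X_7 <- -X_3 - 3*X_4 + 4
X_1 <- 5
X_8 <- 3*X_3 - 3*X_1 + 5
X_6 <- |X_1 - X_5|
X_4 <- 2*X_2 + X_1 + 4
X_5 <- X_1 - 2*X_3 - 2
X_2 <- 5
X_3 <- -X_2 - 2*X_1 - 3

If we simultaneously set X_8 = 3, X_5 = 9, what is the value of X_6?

Under do(X_8 = 3, X_5 = 9), each intervened variable's structural equation is replaced by its fixed value.
X_6 = |X_1 - X_5|  [with X_1=5, X_5=9]  = 4

4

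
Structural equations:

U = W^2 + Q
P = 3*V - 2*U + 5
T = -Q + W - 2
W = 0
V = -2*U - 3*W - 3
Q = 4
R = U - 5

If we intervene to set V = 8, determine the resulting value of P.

21

Under do(V=8), the mechanism V = -2*U - 3*W - 3 is discarded; V is fixed at 8.
U = W^2 + Q  [with W=0, Q=4]  = 4
P = 3*V - 2*U + 5  [with V=8, U=4]  = 21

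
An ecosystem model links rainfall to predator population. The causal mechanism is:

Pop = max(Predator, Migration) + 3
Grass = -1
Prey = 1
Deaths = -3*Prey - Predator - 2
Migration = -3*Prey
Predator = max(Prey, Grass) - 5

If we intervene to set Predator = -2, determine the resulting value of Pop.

1

The intervention breaks the incoming arrows to Predator: Predator = max(Prey, Grass) - 5 no longer applies, and Predator = -2.
Migration = -3*Prey  [with Prey=1]  = -3
Pop = max(Predator, Migration) + 3  [with Predator=-2, Migration=-3]  = 1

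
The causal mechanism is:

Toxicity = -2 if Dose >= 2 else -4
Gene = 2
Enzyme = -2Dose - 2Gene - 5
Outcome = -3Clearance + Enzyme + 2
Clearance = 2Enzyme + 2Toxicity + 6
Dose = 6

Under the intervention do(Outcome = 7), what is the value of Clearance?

-40

do(Outcome=7) replaces the equation Outcome = -3Clearance + Enzyme + 2 with the constant Outcome = 7.
Since Clearance is not a descendant of the intervened variable, it is unaffected.
Enzyme = -2Dose - 2Gene - 5  [with Dose=6, Gene=2]  = -21
Toxicity = -2 if Dose >= 2 else -4  [with Dose=6]  = -2
Clearance = 2Enzyme + 2Toxicity + 6  [with Enzyme=-21, Toxicity=-2]  = -40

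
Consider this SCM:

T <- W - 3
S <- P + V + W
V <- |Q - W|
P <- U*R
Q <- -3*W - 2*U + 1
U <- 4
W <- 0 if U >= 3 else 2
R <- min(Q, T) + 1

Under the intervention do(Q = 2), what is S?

-6

The intervention breaks the incoming arrows to Q: Q <- -3*W - 2*U + 1 no longer applies, and Q = 2.
W = 0 if U >= 3 else 2  [with U=4]  = 0
T = W - 3  [with W=0]  = -3
R = min(Q, T) + 1  [with Q=2, T=-3]  = -2
V = |Q - W|  [with Q=2, W=0]  = 2
P = U*R  [with U=4, R=-2]  = -8
S = P + V + W  [with P=-8, V=2, W=0]  = -6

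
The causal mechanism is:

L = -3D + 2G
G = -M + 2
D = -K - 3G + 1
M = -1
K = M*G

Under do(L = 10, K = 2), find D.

-10

Under do(L = 10, K = 2), each intervened variable's structural equation is replaced by its fixed value.
G = -M + 2  [with M=-1]  = 3
D = -K - 3G + 1  [with K=2, G=3]  = -10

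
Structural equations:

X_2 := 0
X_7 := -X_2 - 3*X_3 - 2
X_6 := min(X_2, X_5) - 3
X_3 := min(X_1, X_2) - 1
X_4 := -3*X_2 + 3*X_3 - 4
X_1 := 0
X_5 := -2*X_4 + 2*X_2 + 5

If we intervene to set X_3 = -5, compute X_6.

The intervention breaks the incoming arrows to X_3: X_3 := min(X_1, X_2) - 1 no longer applies, and X_3 = -5.
X_4 = -3*X_2 + 3*X_3 - 4  [with X_2=0, X_3=-5]  = -19
X_5 = -2*X_4 + 2*X_2 + 5  [with X_4=-19, X_2=0]  = 43
X_6 = min(X_2, X_5) - 3  [with X_2=0, X_5=43]  = -3

-3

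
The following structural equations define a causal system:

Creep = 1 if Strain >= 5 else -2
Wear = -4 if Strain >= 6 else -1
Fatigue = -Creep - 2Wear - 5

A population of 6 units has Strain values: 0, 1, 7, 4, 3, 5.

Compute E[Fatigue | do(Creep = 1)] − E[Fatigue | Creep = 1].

do(Creep=1) breaks Creep's dependence on Strain. With Creep=1 fixed, Fatigue across the units is -4, -4, 2, -4, -4, -4, mean -3.
E[Fatigue|Creep=1] averages over only the 2 units with Creep=1 (Strain = 7, 5): Fatigue = 2, -4, mean -1.
Difference = -3 − (-1) = -2.

-2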